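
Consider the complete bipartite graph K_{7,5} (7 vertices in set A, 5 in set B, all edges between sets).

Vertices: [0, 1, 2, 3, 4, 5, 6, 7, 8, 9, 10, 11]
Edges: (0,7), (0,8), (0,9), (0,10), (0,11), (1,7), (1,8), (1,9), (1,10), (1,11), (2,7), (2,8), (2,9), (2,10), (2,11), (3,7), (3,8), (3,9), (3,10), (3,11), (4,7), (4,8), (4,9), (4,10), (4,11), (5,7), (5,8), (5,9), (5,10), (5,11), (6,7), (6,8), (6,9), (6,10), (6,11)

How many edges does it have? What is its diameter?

K_{7,5} has 7 * 5 = 35 edges.
Any vertex reaches any opposite-side vertex in 1 step; same-side vertices reach in 2 steps via any opposite-side vertex.
Diameter = 2.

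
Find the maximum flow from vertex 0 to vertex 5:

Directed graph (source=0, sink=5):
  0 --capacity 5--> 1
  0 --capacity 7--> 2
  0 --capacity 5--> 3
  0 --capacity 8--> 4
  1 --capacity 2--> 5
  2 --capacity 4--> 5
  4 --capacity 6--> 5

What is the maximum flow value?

Computing max flow:
  Flow on (0->1): 2/5
  Flow on (0->2): 4/7
  Flow on (0->4): 6/8
  Flow on (1->5): 2/2
  Flow on (2->5): 4/4
  Flow on (4->5): 6/6
Maximum flow = 12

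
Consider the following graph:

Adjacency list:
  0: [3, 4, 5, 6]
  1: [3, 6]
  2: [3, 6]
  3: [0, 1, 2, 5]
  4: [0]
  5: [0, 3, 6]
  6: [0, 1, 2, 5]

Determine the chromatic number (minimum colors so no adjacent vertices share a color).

The graph has a maximum clique of size 3 (lower bound on chromatic number).
A valid 3-coloring: {0: 0, 1: 0, 2: 0, 3: 1, 4: 1, 5: 2, 6: 1}.
Chromatic number = 3.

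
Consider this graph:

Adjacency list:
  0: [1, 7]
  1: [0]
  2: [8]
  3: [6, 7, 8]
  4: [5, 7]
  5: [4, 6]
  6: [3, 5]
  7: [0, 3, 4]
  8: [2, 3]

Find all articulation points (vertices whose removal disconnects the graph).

An articulation point is a vertex whose removal disconnects the graph.
Articulation points: [0, 3, 7, 8]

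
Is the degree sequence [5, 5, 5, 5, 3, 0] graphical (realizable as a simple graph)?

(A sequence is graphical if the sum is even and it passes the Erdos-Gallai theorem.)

Sum of degrees = 23. Sum is odd, so the sequence is NOT graphical.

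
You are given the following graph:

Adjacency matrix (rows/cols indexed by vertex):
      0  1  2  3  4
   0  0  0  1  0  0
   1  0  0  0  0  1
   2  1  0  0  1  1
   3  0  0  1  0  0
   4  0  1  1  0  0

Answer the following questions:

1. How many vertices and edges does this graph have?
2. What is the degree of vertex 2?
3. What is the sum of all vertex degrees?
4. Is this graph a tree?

Count: 5 vertices, 4 edges.
Vertex 2 has neighbors [0, 3, 4], degree = 3.
Handshaking lemma: 2 * 4 = 8.
A graph is a tree iff it is connected and has exactly n-1 edges. This graph is connected (all 5 vertices in one component) and has 5-1 = 4 edges. It is a tree.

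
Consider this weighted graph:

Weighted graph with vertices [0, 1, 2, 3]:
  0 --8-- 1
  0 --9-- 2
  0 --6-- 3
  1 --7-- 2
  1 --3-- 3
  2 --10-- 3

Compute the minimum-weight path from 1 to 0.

Using Dijkstra's algorithm from vertex 1:
Shortest path: 1 -> 0
Total weight: 8 = 8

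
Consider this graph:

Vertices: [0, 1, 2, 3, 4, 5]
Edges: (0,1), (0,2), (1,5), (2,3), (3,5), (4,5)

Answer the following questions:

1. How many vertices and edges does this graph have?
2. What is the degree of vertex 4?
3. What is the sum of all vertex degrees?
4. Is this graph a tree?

Count: 6 vertices, 6 edges.
Vertex 4 has neighbors [5], degree = 1.
Handshaking lemma: 2 * 6 = 12.
A tree on 6 vertices has 5 edges. This graph has 6 edges (1 extra). Not a tree.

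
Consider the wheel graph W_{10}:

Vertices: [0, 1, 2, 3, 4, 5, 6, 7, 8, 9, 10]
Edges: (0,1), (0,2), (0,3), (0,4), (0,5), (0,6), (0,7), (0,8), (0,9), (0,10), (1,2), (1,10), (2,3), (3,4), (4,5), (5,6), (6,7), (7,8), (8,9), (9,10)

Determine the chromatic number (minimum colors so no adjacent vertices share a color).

W_{10} = C_{10} plus a hub adjacent to every cycle vertex.
The outer cycle needs 2 colors (even cycle); the hub is adjacent to all of them so needs a fresh color.
Chromatic number = 2 + 1 = 3.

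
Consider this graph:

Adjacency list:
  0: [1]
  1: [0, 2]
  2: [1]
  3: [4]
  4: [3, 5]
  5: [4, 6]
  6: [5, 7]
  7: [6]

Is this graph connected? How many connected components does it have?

Checking connectivity: the graph has 2 connected component(s).
Components: [[0, 1, 2], [3, 4, 5, 6, 7]]. The graph is NOT connected.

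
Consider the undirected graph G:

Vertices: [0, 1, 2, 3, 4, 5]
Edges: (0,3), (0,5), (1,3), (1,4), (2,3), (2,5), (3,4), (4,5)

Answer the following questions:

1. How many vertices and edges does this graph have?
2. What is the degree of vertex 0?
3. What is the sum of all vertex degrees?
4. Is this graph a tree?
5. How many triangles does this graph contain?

Count: 6 vertices, 8 edges.
Vertex 0 has neighbors [3, 5], degree = 2.
Handshaking lemma: 2 * 8 = 16.
A tree on 6 vertices has 5 edges. This graph has 8 edges (3 extra). Not a tree.
Number of triangles = 1.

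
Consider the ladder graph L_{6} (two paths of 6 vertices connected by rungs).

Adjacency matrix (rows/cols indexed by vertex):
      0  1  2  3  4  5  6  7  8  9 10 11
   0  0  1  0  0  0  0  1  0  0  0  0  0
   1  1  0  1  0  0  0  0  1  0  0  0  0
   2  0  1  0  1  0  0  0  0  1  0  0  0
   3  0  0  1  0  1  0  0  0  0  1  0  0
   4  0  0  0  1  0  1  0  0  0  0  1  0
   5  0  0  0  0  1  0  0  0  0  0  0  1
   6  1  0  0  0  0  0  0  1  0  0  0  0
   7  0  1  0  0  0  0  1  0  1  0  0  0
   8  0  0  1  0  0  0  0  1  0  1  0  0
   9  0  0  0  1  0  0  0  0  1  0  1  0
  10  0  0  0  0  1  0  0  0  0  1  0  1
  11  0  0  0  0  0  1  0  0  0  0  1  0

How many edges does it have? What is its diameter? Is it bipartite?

Ladder graph L_{6}: 6 rungs + 2 * (6-1) path edges = 6 + 10 = 16 edges.
Diameter = 6.
Ladder graphs are bipartite (alternating coloring along each path).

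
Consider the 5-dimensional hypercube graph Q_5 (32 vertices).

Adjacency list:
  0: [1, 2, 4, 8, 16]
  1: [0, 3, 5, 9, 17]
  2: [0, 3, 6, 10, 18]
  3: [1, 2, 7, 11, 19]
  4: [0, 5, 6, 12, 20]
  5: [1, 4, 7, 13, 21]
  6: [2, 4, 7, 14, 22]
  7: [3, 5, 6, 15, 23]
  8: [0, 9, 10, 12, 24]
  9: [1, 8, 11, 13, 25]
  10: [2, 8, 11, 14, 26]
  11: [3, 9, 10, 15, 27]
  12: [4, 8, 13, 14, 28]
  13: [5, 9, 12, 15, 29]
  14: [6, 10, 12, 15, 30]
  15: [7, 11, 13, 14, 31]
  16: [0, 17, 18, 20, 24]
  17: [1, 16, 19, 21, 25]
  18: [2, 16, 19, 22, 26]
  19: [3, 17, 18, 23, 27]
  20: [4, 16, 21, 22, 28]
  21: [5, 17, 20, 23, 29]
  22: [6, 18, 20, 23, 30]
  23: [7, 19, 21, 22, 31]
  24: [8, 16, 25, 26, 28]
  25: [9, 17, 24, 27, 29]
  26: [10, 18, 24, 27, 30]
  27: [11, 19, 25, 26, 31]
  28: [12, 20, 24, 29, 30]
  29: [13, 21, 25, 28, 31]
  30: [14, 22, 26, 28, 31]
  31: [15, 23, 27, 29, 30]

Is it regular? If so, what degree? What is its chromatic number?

In Q_5, every vertex has exactly 5 neighbors (flip one of 5 bits), so it is 5-regular.
Q_5 is bipartite (partition by bit-parity), so chromatic number = 2.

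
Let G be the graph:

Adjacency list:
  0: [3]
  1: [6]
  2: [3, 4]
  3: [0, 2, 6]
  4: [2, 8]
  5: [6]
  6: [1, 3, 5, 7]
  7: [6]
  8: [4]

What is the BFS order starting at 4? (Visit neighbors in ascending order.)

BFS from vertex 4 (neighbors processed in ascending order):
Visit order: 4, 2, 8, 3, 0, 6, 1, 5, 7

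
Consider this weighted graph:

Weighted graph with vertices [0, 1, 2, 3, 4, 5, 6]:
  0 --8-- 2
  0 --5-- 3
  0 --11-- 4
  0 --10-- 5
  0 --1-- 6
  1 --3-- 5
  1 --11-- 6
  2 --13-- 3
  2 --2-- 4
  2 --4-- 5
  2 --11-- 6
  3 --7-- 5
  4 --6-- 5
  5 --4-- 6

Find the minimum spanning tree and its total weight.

Applying Kruskal's algorithm (sort edges by weight, add if no cycle):
  Add (0,6) w=1
  Add (2,4) w=2
  Add (1,5) w=3
  Add (2,5) w=4
  Add (5,6) w=4
  Add (0,3) w=5
  Skip (4,5) w=6 (creates cycle)
  Skip (3,5) w=7 (creates cycle)
  Skip (0,2) w=8 (creates cycle)
  Skip (0,5) w=10 (creates cycle)
  Skip (0,4) w=11 (creates cycle)
  Skip (1,6) w=11 (creates cycle)
  Skip (2,6) w=11 (creates cycle)
  Skip (2,3) w=13 (creates cycle)
MST weight = 19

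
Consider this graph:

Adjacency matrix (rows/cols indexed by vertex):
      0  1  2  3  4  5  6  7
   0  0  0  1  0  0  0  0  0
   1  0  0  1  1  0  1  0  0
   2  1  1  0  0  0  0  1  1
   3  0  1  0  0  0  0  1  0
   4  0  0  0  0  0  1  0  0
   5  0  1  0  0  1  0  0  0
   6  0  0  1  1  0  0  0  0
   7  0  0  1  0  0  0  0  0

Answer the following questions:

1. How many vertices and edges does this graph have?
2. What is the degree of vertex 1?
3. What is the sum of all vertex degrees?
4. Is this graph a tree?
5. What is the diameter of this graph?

Count: 8 vertices, 8 edges.
Vertex 1 has neighbors [2, 3, 5], degree = 3.
Handshaking lemma: 2 * 8 = 16.
A tree on 8 vertices has 7 edges. This graph has 8 edges (1 extra). Not a tree.
Diameter (longest shortest path) = 4.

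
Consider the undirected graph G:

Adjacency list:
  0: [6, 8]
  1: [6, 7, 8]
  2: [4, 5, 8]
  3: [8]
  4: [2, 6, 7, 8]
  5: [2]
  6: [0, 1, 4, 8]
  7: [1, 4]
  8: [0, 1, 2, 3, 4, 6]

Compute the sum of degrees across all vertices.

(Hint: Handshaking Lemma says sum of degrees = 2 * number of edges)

Count edges: 13 edges.
By Handshaking Lemma: sum of degrees = 2 * 13 = 26.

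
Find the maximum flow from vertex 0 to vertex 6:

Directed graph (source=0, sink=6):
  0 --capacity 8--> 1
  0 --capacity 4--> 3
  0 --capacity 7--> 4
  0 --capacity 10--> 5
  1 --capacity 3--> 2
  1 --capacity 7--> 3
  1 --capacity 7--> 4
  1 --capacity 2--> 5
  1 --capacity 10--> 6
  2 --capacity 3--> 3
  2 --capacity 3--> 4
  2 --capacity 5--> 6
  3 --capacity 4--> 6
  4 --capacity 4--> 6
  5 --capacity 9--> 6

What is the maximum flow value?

Computing max flow:
  Flow on (0->1): 8/8
  Flow on (0->3): 4/4
  Flow on (0->4): 4/7
  Flow on (0->5): 9/10
  Flow on (1->6): 8/10
  Flow on (3->6): 4/4
  Flow on (4->6): 4/4
  Flow on (5->6): 9/9
Maximum flow = 25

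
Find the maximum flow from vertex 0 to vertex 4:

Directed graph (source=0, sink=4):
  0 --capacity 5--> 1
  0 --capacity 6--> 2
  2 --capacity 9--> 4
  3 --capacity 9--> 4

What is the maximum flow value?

Computing max flow:
  Flow on (0->2): 6/6
  Flow on (2->4): 6/9
Maximum flow = 6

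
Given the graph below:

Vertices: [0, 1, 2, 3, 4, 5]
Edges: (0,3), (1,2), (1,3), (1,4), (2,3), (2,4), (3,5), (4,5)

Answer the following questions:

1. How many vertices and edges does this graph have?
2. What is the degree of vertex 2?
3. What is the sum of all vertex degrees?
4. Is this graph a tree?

Count: 6 vertices, 8 edges.
Vertex 2 has neighbors [1, 3, 4], degree = 3.
Handshaking lemma: 2 * 8 = 16.
A tree on 6 vertices has 5 edges. This graph has 8 edges (3 extra). Not a tree.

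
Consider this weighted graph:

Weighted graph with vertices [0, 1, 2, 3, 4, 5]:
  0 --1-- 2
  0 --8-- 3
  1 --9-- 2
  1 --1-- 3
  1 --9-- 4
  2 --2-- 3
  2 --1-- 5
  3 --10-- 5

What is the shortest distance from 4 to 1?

Using Dijkstra's algorithm from vertex 4:
Shortest path: 4 -> 1
Total weight: 9 = 9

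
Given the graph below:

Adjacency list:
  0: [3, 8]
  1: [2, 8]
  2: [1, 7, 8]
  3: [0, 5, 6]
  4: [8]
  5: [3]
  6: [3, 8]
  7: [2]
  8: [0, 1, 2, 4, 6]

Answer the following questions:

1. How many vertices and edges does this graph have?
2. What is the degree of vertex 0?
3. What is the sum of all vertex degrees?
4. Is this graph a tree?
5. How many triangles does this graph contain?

Count: 9 vertices, 10 edges.
Vertex 0 has neighbors [3, 8], degree = 2.
Handshaking lemma: 2 * 10 = 20.
A tree on 9 vertices has 8 edges. This graph has 10 edges (2 extra). Not a tree.
Number of triangles = 1.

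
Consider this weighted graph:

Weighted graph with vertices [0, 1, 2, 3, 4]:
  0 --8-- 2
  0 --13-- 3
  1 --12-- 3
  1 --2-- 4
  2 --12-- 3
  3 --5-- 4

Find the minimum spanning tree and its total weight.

Applying Kruskal's algorithm (sort edges by weight, add if no cycle):
  Add (1,4) w=2
  Add (3,4) w=5
  Add (0,2) w=8
  Skip (1,3) w=12 (creates cycle)
  Add (2,3) w=12
  Skip (0,3) w=13 (creates cycle)
MST weight = 27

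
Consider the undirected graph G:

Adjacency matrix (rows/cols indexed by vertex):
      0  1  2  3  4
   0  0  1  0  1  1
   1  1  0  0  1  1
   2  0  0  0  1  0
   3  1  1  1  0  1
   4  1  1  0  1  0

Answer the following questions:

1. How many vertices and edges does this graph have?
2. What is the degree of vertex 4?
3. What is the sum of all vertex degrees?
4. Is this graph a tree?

Count: 5 vertices, 7 edges.
Vertex 4 has neighbors [0, 1, 3], degree = 3.
Handshaking lemma: 2 * 7 = 14.
A tree on 5 vertices has 4 edges. This graph has 7 edges (3 extra). Not a tree.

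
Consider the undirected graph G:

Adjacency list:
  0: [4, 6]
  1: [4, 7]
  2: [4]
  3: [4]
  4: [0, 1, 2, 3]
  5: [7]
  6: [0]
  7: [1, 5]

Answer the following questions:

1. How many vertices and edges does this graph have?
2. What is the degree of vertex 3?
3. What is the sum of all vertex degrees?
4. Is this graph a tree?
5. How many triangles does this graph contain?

Count: 8 vertices, 7 edges.
Vertex 3 has neighbors [4], degree = 1.
Handshaking lemma: 2 * 7 = 14.
A graph is a tree iff it is connected and has exactly n-1 edges. This graph is connected (all 8 vertices in one component) and has 8-1 = 7 edges. It is a tree.
Number of triangles = 0.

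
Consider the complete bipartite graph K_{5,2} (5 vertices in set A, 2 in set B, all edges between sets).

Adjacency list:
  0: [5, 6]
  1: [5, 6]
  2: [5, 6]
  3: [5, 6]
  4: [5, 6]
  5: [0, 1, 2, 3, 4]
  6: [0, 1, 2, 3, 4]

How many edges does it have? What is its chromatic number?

K_{5,2} has 5 * 2 = 10 edges.
Bipartite graphs have chromatic number 2 (color each partition differently).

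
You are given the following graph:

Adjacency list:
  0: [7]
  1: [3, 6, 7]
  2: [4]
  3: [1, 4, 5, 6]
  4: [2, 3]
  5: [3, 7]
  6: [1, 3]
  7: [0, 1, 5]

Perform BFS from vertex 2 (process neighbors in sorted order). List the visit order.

BFS from vertex 2 (neighbors processed in ascending order):
Visit order: 2, 4, 3, 1, 5, 6, 7, 0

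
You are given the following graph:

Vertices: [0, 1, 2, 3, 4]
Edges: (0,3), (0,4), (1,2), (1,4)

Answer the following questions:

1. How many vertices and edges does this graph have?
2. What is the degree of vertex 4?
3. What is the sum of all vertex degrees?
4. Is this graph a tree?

Count: 5 vertices, 4 edges.
Vertex 4 has neighbors [0, 1], degree = 2.
Handshaking lemma: 2 * 4 = 8.
A graph is a tree iff it is connected and has exactly n-1 edges. This graph is connected (all 5 vertices in one component) and has 5-1 = 4 edges. It is a tree.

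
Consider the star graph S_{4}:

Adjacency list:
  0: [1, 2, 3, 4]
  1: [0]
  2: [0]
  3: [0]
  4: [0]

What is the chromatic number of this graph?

S_{4} has one hub adjacent to 4 leaves; leaves are pairwise non-adjacent.
Color the hub 0 and every leaf 1.
Chromatic number = 2.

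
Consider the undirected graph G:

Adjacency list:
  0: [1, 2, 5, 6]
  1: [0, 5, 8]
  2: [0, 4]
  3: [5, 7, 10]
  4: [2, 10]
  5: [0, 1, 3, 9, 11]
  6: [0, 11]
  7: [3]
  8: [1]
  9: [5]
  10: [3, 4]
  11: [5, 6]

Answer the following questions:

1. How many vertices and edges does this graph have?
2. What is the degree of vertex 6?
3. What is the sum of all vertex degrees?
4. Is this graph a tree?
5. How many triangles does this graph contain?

Count: 12 vertices, 14 edges.
Vertex 6 has neighbors [0, 11], degree = 2.
Handshaking lemma: 2 * 14 = 28.
A tree on 12 vertices has 11 edges. This graph has 14 edges (3 extra). Not a tree.
Number of triangles = 1.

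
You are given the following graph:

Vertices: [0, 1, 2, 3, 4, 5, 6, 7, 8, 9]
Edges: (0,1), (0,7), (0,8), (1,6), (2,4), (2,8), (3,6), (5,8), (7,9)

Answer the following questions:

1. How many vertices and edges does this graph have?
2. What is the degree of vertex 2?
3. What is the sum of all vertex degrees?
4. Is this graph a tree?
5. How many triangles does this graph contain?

Count: 10 vertices, 9 edges.
Vertex 2 has neighbors [4, 8], degree = 2.
Handshaking lemma: 2 * 9 = 18.
A graph is a tree iff it is connected and has exactly n-1 edges. This graph is connected (all 10 vertices in one component) and has 10-1 = 9 edges. It is a tree.
Number of triangles = 0.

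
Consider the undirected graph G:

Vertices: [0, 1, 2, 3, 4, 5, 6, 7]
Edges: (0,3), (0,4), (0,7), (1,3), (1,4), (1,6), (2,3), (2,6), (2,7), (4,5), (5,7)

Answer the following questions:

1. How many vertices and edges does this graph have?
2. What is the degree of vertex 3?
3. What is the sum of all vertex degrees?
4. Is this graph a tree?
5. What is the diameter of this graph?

Count: 8 vertices, 11 edges.
Vertex 3 has neighbors [0, 1, 2], degree = 3.
Handshaking lemma: 2 * 11 = 22.
A tree on 8 vertices has 7 edges. This graph has 11 edges (4 extra). Not a tree.
Diameter (longest shortest path) = 3.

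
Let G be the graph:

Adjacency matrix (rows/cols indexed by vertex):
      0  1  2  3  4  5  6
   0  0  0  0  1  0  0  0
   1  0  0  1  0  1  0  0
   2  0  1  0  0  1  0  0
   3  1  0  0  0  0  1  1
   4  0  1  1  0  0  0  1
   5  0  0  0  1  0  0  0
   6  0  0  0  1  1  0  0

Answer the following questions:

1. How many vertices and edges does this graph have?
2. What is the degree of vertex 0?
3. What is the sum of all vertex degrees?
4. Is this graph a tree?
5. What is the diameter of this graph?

Count: 7 vertices, 7 edges.
Vertex 0 has neighbors [3], degree = 1.
Handshaking lemma: 2 * 7 = 14.
A tree on 7 vertices has 6 edges. This graph has 7 edges (1 extra). Not a tree.
Diameter (longest shortest path) = 4.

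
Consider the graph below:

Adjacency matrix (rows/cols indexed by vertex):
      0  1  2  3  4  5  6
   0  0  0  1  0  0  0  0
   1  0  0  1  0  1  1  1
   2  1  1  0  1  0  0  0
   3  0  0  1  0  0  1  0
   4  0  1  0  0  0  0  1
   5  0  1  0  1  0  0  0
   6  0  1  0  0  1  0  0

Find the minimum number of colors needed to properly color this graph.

The graph has a maximum clique of size 3 (lower bound on chromatic number).
A valid 3-coloring: {0: 0, 1: 0, 2: 1, 3: 0, 4: 1, 5: 1, 6: 2}.
Chromatic number = 3.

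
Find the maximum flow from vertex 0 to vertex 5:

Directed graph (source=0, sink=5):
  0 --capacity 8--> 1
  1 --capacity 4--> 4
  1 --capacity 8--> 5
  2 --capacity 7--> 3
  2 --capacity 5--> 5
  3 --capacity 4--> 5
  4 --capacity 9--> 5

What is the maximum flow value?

Computing max flow:
  Flow on (0->1): 8/8
  Flow on (1->5): 8/8
Maximum flow = 8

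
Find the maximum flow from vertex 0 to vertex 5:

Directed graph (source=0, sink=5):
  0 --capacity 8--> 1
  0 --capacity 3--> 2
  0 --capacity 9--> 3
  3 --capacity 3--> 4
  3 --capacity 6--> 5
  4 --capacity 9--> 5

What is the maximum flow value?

Computing max flow:
  Flow on (0->3): 9/9
  Flow on (3->4): 3/3
  Flow on (3->5): 6/6
  Flow on (4->5): 3/9
Maximum flow = 9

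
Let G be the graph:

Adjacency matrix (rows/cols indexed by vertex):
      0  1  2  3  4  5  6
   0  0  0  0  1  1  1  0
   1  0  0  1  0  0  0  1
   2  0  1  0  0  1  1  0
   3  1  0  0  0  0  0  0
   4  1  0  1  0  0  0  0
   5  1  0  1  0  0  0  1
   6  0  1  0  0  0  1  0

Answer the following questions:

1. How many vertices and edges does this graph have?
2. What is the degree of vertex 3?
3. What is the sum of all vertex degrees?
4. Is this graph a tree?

Count: 7 vertices, 8 edges.
Vertex 3 has neighbors [0], degree = 1.
Handshaking lemma: 2 * 8 = 16.
A tree on 7 vertices has 6 edges. This graph has 8 edges (2 extra). Not a tree.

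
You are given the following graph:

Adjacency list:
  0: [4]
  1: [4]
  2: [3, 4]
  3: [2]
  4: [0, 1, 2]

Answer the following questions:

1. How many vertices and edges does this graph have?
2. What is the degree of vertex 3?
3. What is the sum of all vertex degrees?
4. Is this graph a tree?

Count: 5 vertices, 4 edges.
Vertex 3 has neighbors [2], degree = 1.
Handshaking lemma: 2 * 4 = 8.
A graph is a tree iff it is connected and has exactly n-1 edges. This graph is connected (all 5 vertices in one component) and has 5-1 = 4 edges. It is a tree.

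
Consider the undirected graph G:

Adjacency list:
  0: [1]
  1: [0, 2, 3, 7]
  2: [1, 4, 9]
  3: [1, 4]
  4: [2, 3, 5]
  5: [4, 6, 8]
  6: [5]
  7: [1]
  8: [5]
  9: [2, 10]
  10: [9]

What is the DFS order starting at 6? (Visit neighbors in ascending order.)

DFS from vertex 6 (neighbors processed in ascending order):
Visit order: 6, 5, 4, 2, 1, 0, 3, 7, 9, 10, 8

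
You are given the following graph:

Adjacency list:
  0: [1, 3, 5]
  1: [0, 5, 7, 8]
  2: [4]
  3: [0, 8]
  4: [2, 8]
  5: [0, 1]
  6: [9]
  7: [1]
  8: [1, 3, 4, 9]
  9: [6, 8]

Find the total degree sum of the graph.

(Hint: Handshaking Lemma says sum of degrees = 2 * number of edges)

Count edges: 11 edges.
By Handshaking Lemma: sum of degrees = 2 * 11 = 22.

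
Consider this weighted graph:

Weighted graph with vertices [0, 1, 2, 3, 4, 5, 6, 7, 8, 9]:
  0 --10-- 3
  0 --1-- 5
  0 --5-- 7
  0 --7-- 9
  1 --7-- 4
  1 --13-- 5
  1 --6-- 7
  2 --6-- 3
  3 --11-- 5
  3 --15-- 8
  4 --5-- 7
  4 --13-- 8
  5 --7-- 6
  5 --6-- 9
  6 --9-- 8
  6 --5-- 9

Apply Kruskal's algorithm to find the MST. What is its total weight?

Applying Kruskal's algorithm (sort edges by weight, add if no cycle):
  Add (0,5) w=1
  Add (0,7) w=5
  Add (4,7) w=5
  Add (6,9) w=5
  Add (1,7) w=6
  Add (2,3) w=6
  Add (5,9) w=6
  Skip (0,9) w=7 (creates cycle)
  Skip (1,4) w=7 (creates cycle)
  Skip (5,6) w=7 (creates cycle)
  Add (6,8) w=9
  Add (0,3) w=10
  Skip (3,5) w=11 (creates cycle)
  Skip (1,5) w=13 (creates cycle)
  Skip (4,8) w=13 (creates cycle)
  Skip (3,8) w=15 (creates cycle)
MST weight = 53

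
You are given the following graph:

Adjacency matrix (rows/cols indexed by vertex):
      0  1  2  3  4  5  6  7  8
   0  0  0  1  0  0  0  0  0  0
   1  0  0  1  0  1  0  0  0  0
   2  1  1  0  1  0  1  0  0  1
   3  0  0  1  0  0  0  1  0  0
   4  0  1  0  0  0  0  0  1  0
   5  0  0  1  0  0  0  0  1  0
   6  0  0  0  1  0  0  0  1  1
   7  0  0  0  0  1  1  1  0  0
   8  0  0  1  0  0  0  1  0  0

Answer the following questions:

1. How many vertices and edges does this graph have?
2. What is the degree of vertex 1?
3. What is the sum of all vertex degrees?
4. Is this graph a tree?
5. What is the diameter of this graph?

Count: 9 vertices, 11 edges.
Vertex 1 has neighbors [2, 4], degree = 2.
Handshaking lemma: 2 * 11 = 22.
A tree on 9 vertices has 8 edges. This graph has 11 edges (3 extra). Not a tree.
Diameter (longest shortest path) = 3.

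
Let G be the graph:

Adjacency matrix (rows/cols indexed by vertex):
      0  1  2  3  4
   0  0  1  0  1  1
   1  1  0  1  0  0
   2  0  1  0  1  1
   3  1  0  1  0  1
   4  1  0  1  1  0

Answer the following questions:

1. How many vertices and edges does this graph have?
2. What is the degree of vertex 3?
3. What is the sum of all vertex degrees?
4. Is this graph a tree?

Count: 5 vertices, 7 edges.
Vertex 3 has neighbors [0, 2, 4], degree = 3.
Handshaking lemma: 2 * 7 = 14.
A tree on 5 vertices has 4 edges. This graph has 7 edges (3 extra). Not a tree.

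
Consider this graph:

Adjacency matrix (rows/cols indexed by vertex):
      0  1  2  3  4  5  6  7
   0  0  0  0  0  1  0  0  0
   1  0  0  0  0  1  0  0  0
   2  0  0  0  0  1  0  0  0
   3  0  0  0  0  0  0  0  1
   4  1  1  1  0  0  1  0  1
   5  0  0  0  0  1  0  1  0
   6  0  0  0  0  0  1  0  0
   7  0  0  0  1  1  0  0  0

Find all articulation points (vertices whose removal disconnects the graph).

An articulation point is a vertex whose removal disconnects the graph.
Articulation points: [4, 5, 7]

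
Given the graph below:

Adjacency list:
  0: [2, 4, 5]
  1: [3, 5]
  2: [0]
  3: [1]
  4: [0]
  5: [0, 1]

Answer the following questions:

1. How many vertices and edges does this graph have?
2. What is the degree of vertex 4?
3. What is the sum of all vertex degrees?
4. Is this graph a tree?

Count: 6 vertices, 5 edges.
Vertex 4 has neighbors [0], degree = 1.
Handshaking lemma: 2 * 5 = 10.
A graph is a tree iff it is connected and has exactly n-1 edges. This graph is connected (all 6 vertices in one component) and has 6-1 = 5 edges. It is a tree.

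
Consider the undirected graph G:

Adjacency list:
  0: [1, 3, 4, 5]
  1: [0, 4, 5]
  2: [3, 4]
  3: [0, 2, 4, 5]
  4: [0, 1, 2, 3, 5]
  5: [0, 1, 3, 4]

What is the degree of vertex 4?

Vertex 4 has neighbors [0, 1, 2, 3, 5], so deg(4) = 5.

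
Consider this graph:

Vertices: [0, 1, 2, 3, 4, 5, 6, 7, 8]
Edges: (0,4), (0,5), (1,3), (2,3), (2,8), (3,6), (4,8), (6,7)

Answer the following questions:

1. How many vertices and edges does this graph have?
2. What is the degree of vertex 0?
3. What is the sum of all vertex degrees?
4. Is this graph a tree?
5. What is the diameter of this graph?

Count: 9 vertices, 8 edges.
Vertex 0 has neighbors [4, 5], degree = 2.
Handshaking lemma: 2 * 8 = 16.
A graph is a tree iff it is connected and has exactly n-1 edges. This graph is connected (all 9 vertices in one component) and has 9-1 = 8 edges. It is a tree.
Diameter (longest shortest path) = 7.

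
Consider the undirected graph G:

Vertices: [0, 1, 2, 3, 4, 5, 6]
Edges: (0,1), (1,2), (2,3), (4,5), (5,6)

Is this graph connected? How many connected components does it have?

Checking connectivity: the graph has 2 connected component(s).
Components: [[0, 1, 2, 3], [4, 5, 6]]. The graph is NOT connected.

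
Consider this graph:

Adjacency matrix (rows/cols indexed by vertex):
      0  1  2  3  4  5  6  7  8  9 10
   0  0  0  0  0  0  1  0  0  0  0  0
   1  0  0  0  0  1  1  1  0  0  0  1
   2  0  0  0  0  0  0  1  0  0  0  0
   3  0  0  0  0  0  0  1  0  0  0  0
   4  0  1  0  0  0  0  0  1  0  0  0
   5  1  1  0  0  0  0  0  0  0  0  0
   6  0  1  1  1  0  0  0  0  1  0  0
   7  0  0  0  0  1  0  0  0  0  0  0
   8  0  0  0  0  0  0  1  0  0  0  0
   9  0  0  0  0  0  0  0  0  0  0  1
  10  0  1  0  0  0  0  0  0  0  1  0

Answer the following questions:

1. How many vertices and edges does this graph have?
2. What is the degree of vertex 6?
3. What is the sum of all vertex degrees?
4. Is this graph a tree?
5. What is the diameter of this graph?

Count: 11 vertices, 10 edges.
Vertex 6 has neighbors [1, 2, 3, 8], degree = 4.
Handshaking lemma: 2 * 10 = 20.
A graph is a tree iff it is connected and has exactly n-1 edges. This graph is connected (all 11 vertices in one component) and has 11-1 = 10 edges. It is a tree.
Diameter (longest shortest path) = 4.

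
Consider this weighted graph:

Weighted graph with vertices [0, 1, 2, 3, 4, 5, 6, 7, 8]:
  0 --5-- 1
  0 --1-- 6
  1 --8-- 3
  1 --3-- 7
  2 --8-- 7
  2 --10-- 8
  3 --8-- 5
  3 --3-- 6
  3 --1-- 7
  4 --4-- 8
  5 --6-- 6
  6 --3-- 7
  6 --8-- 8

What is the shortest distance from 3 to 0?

Using Dijkstra's algorithm from vertex 3:
Shortest path: 3 -> 6 -> 0
Total weight: 3 + 1 = 4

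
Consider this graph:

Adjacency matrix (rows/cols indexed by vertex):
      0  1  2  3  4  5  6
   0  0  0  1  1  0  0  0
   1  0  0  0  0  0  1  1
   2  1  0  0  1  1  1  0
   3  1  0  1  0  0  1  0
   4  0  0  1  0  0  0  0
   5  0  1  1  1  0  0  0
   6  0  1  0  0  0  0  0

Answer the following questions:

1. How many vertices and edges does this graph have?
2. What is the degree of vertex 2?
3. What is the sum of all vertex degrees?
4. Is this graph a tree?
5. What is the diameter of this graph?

Count: 7 vertices, 8 edges.
Vertex 2 has neighbors [0, 3, 4, 5], degree = 4.
Handshaking lemma: 2 * 8 = 16.
A tree on 7 vertices has 6 edges. This graph has 8 edges (2 extra). Not a tree.
Diameter (longest shortest path) = 4.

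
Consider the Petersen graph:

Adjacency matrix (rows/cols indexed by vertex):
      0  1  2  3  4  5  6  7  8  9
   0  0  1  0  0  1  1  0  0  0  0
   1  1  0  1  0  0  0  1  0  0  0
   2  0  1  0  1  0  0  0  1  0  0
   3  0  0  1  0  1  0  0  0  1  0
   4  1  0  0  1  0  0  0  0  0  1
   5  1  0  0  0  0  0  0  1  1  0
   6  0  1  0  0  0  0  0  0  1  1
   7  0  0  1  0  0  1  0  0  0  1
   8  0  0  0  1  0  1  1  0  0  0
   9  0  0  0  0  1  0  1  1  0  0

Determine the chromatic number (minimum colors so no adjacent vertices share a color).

The Petersen graph contains odd cycles (e.g. the outer 5-cycle), so chi >= 3.
A proper 3-coloring exists (it is a well-known 3-chromatic graph).
Chromatic number = 3.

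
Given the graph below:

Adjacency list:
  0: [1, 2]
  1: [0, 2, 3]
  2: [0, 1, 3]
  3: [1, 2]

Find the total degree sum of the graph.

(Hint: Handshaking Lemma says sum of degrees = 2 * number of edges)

Count edges: 5 edges.
By Handshaking Lemma: sum of degrees = 2 * 5 = 10.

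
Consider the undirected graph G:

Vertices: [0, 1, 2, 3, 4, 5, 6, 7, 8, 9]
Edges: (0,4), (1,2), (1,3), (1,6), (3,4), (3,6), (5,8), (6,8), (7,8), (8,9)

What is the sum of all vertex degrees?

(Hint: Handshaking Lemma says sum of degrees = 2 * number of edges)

Count edges: 10 edges.
By Handshaking Lemma: sum of degrees = 2 * 10 = 20.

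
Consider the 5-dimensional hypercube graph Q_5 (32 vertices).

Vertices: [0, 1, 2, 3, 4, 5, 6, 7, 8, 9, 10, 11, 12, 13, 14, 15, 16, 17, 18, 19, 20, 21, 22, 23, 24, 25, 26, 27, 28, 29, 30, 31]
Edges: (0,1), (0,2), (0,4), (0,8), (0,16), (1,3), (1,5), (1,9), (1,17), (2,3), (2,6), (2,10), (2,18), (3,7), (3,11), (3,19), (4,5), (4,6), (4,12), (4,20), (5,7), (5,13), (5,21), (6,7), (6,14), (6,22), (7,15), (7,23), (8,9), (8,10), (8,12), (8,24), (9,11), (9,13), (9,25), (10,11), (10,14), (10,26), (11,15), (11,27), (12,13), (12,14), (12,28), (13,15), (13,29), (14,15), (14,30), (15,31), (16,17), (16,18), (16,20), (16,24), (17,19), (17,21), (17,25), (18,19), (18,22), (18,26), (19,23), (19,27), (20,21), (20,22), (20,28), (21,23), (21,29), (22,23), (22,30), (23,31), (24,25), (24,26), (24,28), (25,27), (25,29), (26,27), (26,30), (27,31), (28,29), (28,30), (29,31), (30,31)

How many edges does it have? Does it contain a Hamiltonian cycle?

Q_5 has 32 * 5 / 2 = 80 edges.
Q_5 (d >= 2) always has a Hamiltonian cycle: a 5-bit cyclic Gray code visits every vertex exactly once and returns to the start.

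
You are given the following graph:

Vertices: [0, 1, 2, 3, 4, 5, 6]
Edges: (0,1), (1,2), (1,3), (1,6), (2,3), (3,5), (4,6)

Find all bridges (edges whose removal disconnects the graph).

A bridge is an edge whose removal increases the number of connected components.
Bridges found: (0,1), (1,6), (3,5), (4,6)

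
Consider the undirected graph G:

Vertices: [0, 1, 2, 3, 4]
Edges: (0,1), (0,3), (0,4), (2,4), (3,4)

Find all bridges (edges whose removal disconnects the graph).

A bridge is an edge whose removal increases the number of connected components.
Bridges found: (0,1), (2,4)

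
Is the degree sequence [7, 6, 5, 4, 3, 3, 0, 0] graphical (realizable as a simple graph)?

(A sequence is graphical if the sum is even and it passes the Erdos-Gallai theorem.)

Sum of degrees = 28. Sum is even but fails Erdos-Gallai. The sequence is NOT graphical.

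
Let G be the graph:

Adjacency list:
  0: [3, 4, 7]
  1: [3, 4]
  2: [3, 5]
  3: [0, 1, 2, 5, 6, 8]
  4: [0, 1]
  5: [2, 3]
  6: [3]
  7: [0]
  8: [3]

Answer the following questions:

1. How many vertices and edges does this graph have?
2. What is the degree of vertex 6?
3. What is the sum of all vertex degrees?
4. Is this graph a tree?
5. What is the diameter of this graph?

Count: 9 vertices, 10 edges.
Vertex 6 has neighbors [3], degree = 1.
Handshaking lemma: 2 * 10 = 20.
A tree on 9 vertices has 8 edges. This graph has 10 edges (2 extra). Not a tree.
Diameter (longest shortest path) = 3.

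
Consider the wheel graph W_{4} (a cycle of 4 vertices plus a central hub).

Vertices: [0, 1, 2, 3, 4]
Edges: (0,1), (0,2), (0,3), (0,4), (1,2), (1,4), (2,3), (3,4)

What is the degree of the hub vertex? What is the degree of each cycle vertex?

The hub connects to all 4 cycle vertices, so deg(hub) = 4.
Each cycle vertex connects to 2 neighbors on the cycle plus the hub, so deg(cycle vertex) = 3.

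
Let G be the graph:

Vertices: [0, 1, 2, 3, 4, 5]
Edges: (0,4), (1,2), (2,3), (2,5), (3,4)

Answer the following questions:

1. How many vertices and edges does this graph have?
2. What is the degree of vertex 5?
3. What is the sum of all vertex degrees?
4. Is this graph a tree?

Count: 6 vertices, 5 edges.
Vertex 5 has neighbors [2], degree = 1.
Handshaking lemma: 2 * 5 = 10.
A graph is a tree iff it is connected and has exactly n-1 edges. This graph is connected (all 6 vertices in one component) and has 6-1 = 5 edges. It is a tree.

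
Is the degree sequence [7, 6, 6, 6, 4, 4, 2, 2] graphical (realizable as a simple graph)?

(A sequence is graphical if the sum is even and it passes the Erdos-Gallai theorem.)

Sum of degrees = 37. Sum is odd, so the sequence is NOT graphical.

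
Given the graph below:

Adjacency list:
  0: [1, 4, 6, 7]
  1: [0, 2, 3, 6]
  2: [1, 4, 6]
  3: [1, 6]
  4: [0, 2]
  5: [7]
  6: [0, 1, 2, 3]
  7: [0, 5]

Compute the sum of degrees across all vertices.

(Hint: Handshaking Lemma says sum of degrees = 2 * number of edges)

Count edges: 11 edges.
By Handshaking Lemma: sum of degrees = 2 * 11 = 22.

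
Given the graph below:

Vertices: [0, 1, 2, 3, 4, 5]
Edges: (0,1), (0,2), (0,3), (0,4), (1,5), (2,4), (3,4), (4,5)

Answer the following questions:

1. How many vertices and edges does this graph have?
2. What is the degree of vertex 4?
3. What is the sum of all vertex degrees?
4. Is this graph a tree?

Count: 6 vertices, 8 edges.
Vertex 4 has neighbors [0, 2, 3, 5], degree = 4.
Handshaking lemma: 2 * 8 = 16.
A tree on 6 vertices has 5 edges. This graph has 8 edges (3 extra). Not a tree.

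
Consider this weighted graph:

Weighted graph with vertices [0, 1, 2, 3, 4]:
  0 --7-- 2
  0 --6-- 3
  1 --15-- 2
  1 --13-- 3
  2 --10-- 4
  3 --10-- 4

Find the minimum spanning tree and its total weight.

Applying Kruskal's algorithm (sort edges by weight, add if no cycle):
  Add (0,3) w=6
  Add (0,2) w=7
  Add (2,4) w=10
  Skip (3,4) w=10 (creates cycle)
  Add (1,3) w=13
  Skip (1,2) w=15 (creates cycle)
MST weight = 36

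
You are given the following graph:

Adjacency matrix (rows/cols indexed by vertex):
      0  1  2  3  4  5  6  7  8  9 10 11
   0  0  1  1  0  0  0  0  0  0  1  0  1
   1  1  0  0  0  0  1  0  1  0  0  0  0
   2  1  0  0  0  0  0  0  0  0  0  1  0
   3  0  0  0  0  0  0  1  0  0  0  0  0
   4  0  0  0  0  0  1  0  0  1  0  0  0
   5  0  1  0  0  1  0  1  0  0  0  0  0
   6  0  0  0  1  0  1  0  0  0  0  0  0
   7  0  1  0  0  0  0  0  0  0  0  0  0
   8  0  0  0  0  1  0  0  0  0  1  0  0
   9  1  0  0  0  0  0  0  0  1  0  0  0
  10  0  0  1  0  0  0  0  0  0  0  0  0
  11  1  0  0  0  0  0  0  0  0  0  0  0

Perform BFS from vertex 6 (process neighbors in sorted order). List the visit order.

BFS from vertex 6 (neighbors processed in ascending order):
Visit order: 6, 3, 5, 1, 4, 0, 7, 8, 2, 9, 11, 10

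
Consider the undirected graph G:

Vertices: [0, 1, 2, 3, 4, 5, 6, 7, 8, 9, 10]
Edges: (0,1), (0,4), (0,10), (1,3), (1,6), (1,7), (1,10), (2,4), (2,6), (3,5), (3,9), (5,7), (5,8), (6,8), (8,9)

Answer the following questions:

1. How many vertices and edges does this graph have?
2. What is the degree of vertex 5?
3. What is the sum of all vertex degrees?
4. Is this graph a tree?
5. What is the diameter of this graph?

Count: 11 vertices, 15 edges.
Vertex 5 has neighbors [3, 7, 8], degree = 3.
Handshaking lemma: 2 * 15 = 30.
A tree on 11 vertices has 10 edges. This graph has 15 edges (5 extra). Not a tree.
Diameter (longest shortest path) = 4.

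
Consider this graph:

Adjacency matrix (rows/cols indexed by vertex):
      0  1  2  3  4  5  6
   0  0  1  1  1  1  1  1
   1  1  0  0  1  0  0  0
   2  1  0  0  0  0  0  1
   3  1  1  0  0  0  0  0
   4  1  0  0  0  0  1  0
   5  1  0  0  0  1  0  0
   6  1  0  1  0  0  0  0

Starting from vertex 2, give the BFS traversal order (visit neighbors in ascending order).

BFS from vertex 2 (neighbors processed in ascending order):
Visit order: 2, 0, 6, 1, 3, 4, 5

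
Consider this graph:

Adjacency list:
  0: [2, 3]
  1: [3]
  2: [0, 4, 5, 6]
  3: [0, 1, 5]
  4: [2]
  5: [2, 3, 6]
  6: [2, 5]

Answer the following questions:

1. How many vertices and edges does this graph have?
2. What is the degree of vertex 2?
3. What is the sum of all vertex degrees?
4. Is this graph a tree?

Count: 7 vertices, 8 edges.
Vertex 2 has neighbors [0, 4, 5, 6], degree = 4.
Handshaking lemma: 2 * 8 = 16.
A tree on 7 vertices has 6 edges. This graph has 8 edges (2 extra). Not a tree.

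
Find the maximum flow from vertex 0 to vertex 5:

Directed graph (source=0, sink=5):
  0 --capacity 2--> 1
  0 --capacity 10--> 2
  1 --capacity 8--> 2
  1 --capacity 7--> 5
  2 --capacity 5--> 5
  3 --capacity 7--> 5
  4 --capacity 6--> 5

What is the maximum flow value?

Computing max flow:
  Flow on (0->1): 2/2
  Flow on (0->2): 5/10
  Flow on (1->5): 2/7
  Flow on (2->5): 5/5
Maximum flow = 7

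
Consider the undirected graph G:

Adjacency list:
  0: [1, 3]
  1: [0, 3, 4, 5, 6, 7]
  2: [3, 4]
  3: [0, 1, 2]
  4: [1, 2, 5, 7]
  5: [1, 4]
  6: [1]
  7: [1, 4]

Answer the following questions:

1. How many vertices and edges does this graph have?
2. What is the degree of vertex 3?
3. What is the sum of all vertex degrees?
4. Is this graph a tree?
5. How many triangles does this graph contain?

Count: 8 vertices, 11 edges.
Vertex 3 has neighbors [0, 1, 2], degree = 3.
Handshaking lemma: 2 * 11 = 22.
A tree on 8 vertices has 7 edges. This graph has 11 edges (4 extra). Not a tree.
Number of triangles = 3.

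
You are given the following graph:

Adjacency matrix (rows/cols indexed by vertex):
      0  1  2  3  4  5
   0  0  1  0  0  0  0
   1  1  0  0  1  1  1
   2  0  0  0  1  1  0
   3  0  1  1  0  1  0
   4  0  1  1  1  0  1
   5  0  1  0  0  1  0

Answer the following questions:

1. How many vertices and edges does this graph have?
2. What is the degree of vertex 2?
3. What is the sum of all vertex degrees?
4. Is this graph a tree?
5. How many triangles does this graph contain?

Count: 6 vertices, 8 edges.
Vertex 2 has neighbors [3, 4], degree = 2.
Handshaking lemma: 2 * 8 = 16.
A tree on 6 vertices has 5 edges. This graph has 8 edges (3 extra). Not a tree.
Number of triangles = 3.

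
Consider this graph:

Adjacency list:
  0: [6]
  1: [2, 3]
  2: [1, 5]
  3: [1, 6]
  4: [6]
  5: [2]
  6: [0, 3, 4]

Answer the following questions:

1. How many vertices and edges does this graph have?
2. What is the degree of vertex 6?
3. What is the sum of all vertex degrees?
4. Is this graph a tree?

Count: 7 vertices, 6 edges.
Vertex 6 has neighbors [0, 3, 4], degree = 3.
Handshaking lemma: 2 * 6 = 12.
A graph is a tree iff it is connected and has exactly n-1 edges. This graph is connected (all 7 vertices in one component) and has 7-1 = 6 edges. It is a tree.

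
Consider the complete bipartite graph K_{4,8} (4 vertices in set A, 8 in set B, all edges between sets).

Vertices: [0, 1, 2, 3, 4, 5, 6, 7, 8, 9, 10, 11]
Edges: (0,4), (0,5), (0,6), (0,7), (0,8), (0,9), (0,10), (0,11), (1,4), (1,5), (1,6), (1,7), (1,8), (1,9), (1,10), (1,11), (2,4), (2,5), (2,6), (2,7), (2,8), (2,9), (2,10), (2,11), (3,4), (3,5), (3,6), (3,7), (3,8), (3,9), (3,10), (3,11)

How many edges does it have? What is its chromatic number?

K_{4,8} has 4 * 8 = 32 edges.
Bipartite graphs have chromatic number 2 (color each partition differently).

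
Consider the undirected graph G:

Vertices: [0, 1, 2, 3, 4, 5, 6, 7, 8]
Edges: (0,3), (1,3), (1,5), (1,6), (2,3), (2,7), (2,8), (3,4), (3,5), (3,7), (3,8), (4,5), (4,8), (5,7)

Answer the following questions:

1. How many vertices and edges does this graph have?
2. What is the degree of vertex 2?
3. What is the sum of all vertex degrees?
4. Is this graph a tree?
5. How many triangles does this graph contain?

Count: 9 vertices, 14 edges.
Vertex 2 has neighbors [3, 7, 8], degree = 3.
Handshaking lemma: 2 * 14 = 28.
A tree on 9 vertices has 8 edges. This graph has 14 edges (6 extra). Not a tree.
Number of triangles = 6.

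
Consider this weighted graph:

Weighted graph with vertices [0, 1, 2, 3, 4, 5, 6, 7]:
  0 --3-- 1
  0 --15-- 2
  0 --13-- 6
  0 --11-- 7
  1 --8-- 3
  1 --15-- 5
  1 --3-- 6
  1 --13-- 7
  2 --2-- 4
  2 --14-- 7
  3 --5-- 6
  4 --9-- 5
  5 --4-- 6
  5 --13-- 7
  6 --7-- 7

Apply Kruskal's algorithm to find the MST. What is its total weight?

Applying Kruskal's algorithm (sort edges by weight, add if no cycle):
  Add (2,4) w=2
  Add (0,1) w=3
  Add (1,6) w=3
  Add (5,6) w=4
  Add (3,6) w=5
  Add (6,7) w=7
  Skip (1,3) w=8 (creates cycle)
  Add (4,5) w=9
  Skip (0,7) w=11 (creates cycle)
  Skip (0,6) w=13 (creates cycle)
  Skip (1,7) w=13 (creates cycle)
  Skip (5,7) w=13 (creates cycle)
  Skip (2,7) w=14 (creates cycle)
  Skip (0,2) w=15 (creates cycle)
  Skip (1,5) w=15 (creates cycle)
MST weight = 33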